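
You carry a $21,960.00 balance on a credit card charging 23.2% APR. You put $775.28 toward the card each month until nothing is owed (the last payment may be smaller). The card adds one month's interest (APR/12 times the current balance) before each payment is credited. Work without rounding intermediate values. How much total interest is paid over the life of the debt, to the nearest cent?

$10,157.64

Monthly rate r = 23.2%/12 = 1.93333% = 0.0193333.
Payoff takes n = ⌈−ln(1 − rB₀/P)/ln(1+r)⌉ = ⌈41.425⌉ = 42 payments; the last is $331.16.
Total paid = 41·$775.28 + $331.16 = $32,117.64.
Total interest = total paid − principal = $32,117.64 − $21,960.00 = $10,157.64.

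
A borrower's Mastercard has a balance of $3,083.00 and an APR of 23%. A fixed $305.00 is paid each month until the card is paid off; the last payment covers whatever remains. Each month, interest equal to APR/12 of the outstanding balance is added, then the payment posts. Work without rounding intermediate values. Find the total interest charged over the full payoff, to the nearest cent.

$377.26

Monthly rate r = 23%/12 = 1.91667% = 0.0191667.
Payoff takes n = ⌈−ln(1 − rB₀/P)/ln(1+r)⌉ = ⌈11.343⌉ = 12 payments; the last is $105.26.
Total paid = 11·$305.00 + $105.26 = $3,460.26.
Total interest = total paid − principal = $3,460.26 − $3,083.00 = $377.26.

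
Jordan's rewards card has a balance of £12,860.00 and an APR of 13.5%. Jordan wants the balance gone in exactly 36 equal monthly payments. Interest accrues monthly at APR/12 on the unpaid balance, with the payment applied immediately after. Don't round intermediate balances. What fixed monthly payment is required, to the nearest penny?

£436.41

Monthly rate r = 13.5%/12 = 1.125% = 0.01125.
Level-payment amortization: P = B₀·r / (1 − (1+r)^(−n)) = 12860.00·0.01125 / (1 − 1.01125^(−36)).
Denominator 1 − (1+r)^(−36) = 0.331513327.
P = 144.675 / 0.331513327 ≈ 436.41.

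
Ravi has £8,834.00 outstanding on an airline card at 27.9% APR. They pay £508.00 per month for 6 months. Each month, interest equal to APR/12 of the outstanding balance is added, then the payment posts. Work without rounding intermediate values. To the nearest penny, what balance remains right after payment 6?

£6,909.48

Monthly rate r = 27.9%/12 = 2.325% = 0.02325.
Each month: B ← B·(1+r) − £508.00.
Month 1: interest £205.39; balance after payment £8,531.39.
Month 2: interest £198.35; balance after payment £8,221.75.
Month 3: interest £191.16; balance after payment £7,904.90.
Month 4: interest £183.79; balance after payment £7,580.69.
Month 5: interest £176.25; balance after payment £7,248.94.
Month 6: interest £168.54; balance after payment £6,909.48.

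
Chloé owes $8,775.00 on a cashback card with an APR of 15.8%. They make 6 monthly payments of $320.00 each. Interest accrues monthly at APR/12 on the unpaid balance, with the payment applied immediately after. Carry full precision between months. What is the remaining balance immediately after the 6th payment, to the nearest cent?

Monthly rate r = 15.8%/12 = 1.31667% = 0.0131667.
Each month: B ← B·(1+r) − $320.00.
Month 1: interest $115.54; balance after payment $8,570.54.
Month 2: interest $112.85; balance after payment $8,363.38.
Month 3: interest $110.12; balance after payment $8,153.50.
Month 4: interest $107.35; balance after payment $7,940.86.
Month 5: interest $104.55; balance after payment $7,725.41.
Month 6: interest $101.72; balance after payment $7,507.13.

$7,507.13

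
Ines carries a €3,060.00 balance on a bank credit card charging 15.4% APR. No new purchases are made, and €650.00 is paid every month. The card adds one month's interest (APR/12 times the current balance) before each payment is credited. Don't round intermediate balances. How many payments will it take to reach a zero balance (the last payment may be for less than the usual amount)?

5 months

Monthly rate r = 15.4%/12 = 1.28333% = 0.0128333.
Recurrence: B ← B·(1+r) − €650.00.
Month 1: interest €39.27; balance after payment €2,449.27.
Month 2: interest €31.43; balance after payment €1,830.70.
Month 3: interest €23.49; balance after payment €1,204.20.
Month 4: interest €15.45; balance after payment €569.65.
Month 5: interest €7.31; balance after payment €0.00.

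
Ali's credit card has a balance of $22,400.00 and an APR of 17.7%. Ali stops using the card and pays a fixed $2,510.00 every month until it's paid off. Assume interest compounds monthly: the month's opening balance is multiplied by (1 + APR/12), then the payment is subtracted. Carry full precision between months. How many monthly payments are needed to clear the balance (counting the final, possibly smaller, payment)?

Monthly rate r = 17.7%/12 = 1.475% = 0.01475.
Recurrence: B ← B·(1+r) − $2,510.00.
Month 1: interest $330.40; balance after payment $20,220.40.
Month 2: interest $298.25; balance after payment $18,008.65.
Closed form: n = −ln(1 − rB₀/P)/ln(1+r) = −ln(0.86837)/ln(1.01475) ≈ 9.639, so the balance reaches zero during payment 10.

10 months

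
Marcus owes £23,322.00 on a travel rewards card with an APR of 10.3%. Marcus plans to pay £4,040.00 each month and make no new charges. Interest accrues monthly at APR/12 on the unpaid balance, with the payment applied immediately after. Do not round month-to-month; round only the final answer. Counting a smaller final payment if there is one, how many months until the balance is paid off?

Monthly rate r = 10.3%/12 = 0.858333% = 0.00858333.
Recurrence: B ← B·(1+r) − £4,040.00.
Month 1: interest £200.18; balance after payment £19,482.18.
Month 2: interest £167.22; balance after payment £15,609.40.
Month 3: interest £133.98; balance after payment £11,703.38.
Month 4: interest £100.45; balance after payment £7,763.84.
Month 5: interest £66.64; balance after payment £3,790.48.
Month 6: interest £32.53; balance after payment £0.00.

6 months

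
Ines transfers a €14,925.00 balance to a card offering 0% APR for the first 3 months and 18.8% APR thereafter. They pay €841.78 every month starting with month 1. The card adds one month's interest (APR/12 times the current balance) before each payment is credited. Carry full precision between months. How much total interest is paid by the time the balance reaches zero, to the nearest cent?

€1,808.55

Promo months 1–3 at r₀ = 0%/12 = 0; months 4+ at r₁ = 18.8%/12 = 0.0156667.
After month 3 (no interest yet): B = €14,925.00 − 3·€841.78 = €12,399.66.
Then at r₁ with €841.78/mo: n₂ = −ln(1 − r₁·B/P)/ln(1+r₁) ≈ 16.88 → 17 more payments.
Total paid = 19·€841.78 + €739.73 = €16,733.55; interest = €16,733.55 − €14,925.00 = €1,808.55.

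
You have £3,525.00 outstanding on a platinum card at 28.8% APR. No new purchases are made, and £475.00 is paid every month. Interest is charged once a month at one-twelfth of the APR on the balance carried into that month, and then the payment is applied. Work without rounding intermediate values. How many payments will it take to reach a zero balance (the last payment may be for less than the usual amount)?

9 payments

Monthly rate r = 28.8%/12 = 2.4% = 0.024.
Recurrence: B ← B·(1+r) − £475.00.
Month 1: interest £84.60; balance after payment £3,134.60.
Month 2: interest £75.23; balance after payment £2,734.83.
Closed form: n = −ln(1 − rB₀/P)/ln(1+r) = −ln(0.82189)/ln(1.024) ≈ 8.270, so the balance reaches zero during payment 9.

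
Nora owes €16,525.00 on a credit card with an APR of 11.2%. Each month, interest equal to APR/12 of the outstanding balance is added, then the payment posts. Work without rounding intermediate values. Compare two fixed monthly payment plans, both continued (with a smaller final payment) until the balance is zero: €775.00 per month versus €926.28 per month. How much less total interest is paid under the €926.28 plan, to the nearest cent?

Monthly rate r = 11.2%/12 = 0.933333% = 0.00933333.
At €775.00/mo: n = ⌈−ln(1 − rB₀/P)/ln(1+r)⌉ = 24 payments (last €687.49); total interest = total paid − €16,525.00 = €1,987.49.
At €926.28/mo: 20 payments (last €561.45); total interest €1,635.77.
Interest saved = €1,987.49 − €1,635.77 = €351.72.

€351.72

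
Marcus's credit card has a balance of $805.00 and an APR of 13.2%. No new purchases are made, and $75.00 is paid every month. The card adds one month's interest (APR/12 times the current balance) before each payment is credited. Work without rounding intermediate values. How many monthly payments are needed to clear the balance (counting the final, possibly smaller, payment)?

12 payments

Monthly rate r = 13.2%/12 = 1.1% = 0.011.
Recurrence: B ← B·(1+r) − $75.00.
Month 1: interest $8.85; balance after payment $738.86.
Month 2: interest $8.13; balance after payment $671.98.
Closed form: n = −ln(1 − rB₀/P)/ln(1+r) = −ln(0.88193)/ln(1.011) ≈ 11.484, so the balance reaches zero during payment 12.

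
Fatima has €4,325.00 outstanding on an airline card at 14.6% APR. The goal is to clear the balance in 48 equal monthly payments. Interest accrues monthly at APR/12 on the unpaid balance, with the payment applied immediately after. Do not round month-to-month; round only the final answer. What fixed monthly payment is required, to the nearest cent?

Monthly rate r = 14.6%/12 = 1.21667% = 0.0121667.
Level-payment amortization: P = B₀·r / (1 − (1+r)^(−n)) = 4325.00·0.0121667 / (1 − 1.01217^(−48)).
Denominator 1 − (1+r)^(−48) = 0.44036802.
P = 52.6208 / 0.44036802 ≈ 119.49.

€119.49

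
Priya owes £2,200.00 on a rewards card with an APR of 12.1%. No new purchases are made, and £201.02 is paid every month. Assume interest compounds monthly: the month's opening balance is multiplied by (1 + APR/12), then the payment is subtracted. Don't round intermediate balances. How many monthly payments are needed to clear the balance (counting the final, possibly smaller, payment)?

12 payments

Monthly rate r = 12.1%/12 = 1.00833% = 0.0100833.
Recurrence: B ← B·(1+r) − £201.02.
Month 1: interest £22.18; balance after payment £2,021.16.
Month 2: interest £20.38; balance after payment £1,840.52.
Closed form: n = −ln(1 − rB₀/P)/ln(1+r) = −ln(0.88965)/ln(1.01008) ≈ 11.655, so the balance reaches zero during payment 12.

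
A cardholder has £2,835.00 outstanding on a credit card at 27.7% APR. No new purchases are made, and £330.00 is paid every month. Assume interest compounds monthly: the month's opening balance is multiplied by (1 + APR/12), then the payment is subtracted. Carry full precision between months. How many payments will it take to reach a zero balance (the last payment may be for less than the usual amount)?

10 payments

Monthly rate r = 27.7%/12 = 2.30833% = 0.0230833.
Recurrence: B ← B·(1+r) − £330.00.
Month 1: interest £65.44; balance after payment £2,570.44.
Month 2: interest £59.33; balance after payment £2,299.78.
Closed form: n = −ln(1 − rB₀/P)/ln(1+r) = −ln(0.80169)/ln(1.02308) ≈ 9.685, so the balance reaches zero during payment 10.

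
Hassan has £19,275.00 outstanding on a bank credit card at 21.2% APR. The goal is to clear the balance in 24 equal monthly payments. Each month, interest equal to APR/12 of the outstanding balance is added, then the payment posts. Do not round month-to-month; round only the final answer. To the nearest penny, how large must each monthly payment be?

£992.35

Monthly rate r = 21.2%/12 = 1.76667% = 0.0176667.
Level-payment amortization: P = B₀·r / (1 − (1+r)^(−n)) = 19275.00·0.0176667 / (1 − 1.01767^(−24)).
Denominator 1 − (1+r)^(−24) = 0.343149084.
P = 340.525 / 0.343149084 ≈ 992.35.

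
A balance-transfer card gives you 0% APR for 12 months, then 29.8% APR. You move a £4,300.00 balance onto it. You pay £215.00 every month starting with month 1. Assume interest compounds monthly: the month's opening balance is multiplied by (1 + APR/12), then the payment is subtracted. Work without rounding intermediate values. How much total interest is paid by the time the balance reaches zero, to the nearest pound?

Promo months 1–12 at r₀ = 0%/12 = 0; months 13+ at r₁ = 29.8%/12 = 0.0248333.
After month 12 (no interest yet): B = £4,300.00 − 12·£215.00 = £1,720.00.
Then at r₁ with £215.00/mo: n₂ = −ln(1 − r₁·B/P)/ln(1+r₁) ≈ 9.03 → 10 more payments.
Total paid = 21·£215.00 + £6.28 = £4,521.28; interest = £4,521.28 − £4,300.00 = £221.28.

£221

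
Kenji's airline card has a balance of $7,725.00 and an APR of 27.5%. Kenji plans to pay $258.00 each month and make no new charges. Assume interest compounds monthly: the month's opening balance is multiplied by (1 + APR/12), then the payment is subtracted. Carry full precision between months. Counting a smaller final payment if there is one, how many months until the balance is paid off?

Monthly rate r = 27.5%/12 = 2.29167% = 0.0229167.
Recurrence: B ← B·(1+r) − $258.00.
Month 1: interest $177.03; balance after payment $7,644.03.
Month 2: interest $175.18; balance after payment $7,561.21.
Closed form: n = −ln(1 − rB₀/P)/ln(1+r) = −ln(0.31383)/ln(1.02292) ≈ 51.147, so the balance reaches zero during payment 52.

52 payments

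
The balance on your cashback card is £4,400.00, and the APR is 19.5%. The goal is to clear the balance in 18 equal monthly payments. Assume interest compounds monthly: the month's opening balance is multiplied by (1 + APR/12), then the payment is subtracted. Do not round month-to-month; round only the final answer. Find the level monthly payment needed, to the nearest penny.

Monthly rate r = 19.5%/12 = 1.625% = 0.01625.
Level-payment amortization: P = B₀·r / (1 − (1+r)^(−n)) = 4400.00·0.01625 / (1 − 1.01625^(−18)).
Denominator 1 − (1+r)^(−18) = 0.251847821.
P = 71.5 / 0.251847821 ≈ 283.90.

£283.90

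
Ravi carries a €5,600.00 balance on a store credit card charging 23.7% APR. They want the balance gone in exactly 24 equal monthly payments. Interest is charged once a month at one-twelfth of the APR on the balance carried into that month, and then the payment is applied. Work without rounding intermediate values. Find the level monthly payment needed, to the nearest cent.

Monthly rate r = 23.7%/12 = 1.975% = 0.01975.
Level-payment amortization: P = B₀·r / (1 − (1+r)^(−n)) = 5600.00·0.01975 / (1 − 1.01975^(−24)).
Denominator 1 − (1+r)^(−24) = 0.374610098.
P = 110.6 / 0.374610098 ≈ 295.24.

€295.24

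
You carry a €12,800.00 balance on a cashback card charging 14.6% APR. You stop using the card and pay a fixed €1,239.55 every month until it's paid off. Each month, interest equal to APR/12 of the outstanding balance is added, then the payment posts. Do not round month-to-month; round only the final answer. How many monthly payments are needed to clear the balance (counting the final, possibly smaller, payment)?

12 payments

Monthly rate r = 14.6%/12 = 1.21667% = 0.0121667.
Recurrence: B ← B·(1+r) − €1,239.55.
Month 1: interest €155.73; balance after payment €11,716.18.
Month 2: interest €142.55; balance after payment €10,619.18.
Closed form: n = −ln(1 − rB₀/P)/ln(1+r) = −ln(0.87436)/ln(1.01217) ≈ 11.102, so the balance reaches zero during payment 12.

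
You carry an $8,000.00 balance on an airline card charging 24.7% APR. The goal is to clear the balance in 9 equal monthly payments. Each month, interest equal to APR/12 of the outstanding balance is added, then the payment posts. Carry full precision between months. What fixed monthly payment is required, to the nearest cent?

Monthly rate r = 24.7%/12 = 2.05833% = 0.0205833.
Level-payment amortization: P = B₀·r / (1 − (1+r)^(−n)) = 8000.00·0.0205833 / (1 − 1.02058^(−9)).
Denominator 1 − (1+r)^(−9) = 0.167539273.
P = 164.667 / 0.167539273 ≈ 982.85.

$982.85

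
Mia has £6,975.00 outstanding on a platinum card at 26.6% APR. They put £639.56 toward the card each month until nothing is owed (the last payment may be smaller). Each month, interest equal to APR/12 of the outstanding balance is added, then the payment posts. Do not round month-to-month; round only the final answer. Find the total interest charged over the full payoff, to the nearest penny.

Monthly rate r = 26.6%/12 = 2.21667% = 0.0221667.
Payoff takes n = ⌈−ln(1 − rB₀/P)/ln(1+r)⌉ = ⌈12.622⌉ = 13 payments; the last is £399.69.
Total paid = 12·£639.56 + £399.69 = £8,074.41.
Total interest = total paid − principal = £8,074.41 − £6,975.00 = £1,099.41.

£1,099.41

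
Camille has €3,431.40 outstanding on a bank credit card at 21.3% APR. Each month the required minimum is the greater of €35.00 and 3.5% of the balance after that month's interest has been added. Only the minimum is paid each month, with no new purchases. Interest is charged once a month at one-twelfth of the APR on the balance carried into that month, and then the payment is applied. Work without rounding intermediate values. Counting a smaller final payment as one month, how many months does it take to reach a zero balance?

Monthly rate r = 21.3%/12 = 1.775% = 0.01775.
While 3.5% of the post-interest balance exceeds €35.00, each month B ← (B·(1+r))·(1 − 0.035), i.e. B shrinks by the factor (1+r)·0.965 = 0.98213.
This holds for months 1–70. Entering month 71 the balance is €971.09; 3.5% of the post-interest balance is now below €35.00, so the flat €35.00 minimum applies from here.
From month 71 a fixed €35.00 at rate r clears €971.09 in 39 more payments. Total: 70 + 39 = 109 months.

109 months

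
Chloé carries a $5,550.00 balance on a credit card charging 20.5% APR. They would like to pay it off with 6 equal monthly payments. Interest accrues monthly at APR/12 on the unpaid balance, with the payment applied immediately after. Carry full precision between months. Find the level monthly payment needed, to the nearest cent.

$981.09

Monthly rate r = 20.5%/12 = 1.70833% = 0.0170833.
Level-payment amortization: P = B₀·r / (1 − (1+r)^(−n)) = 5550.00·0.0170833 / (1 − 1.01708^(−6)).
Denominator 1 − (1+r)^(−6) = 0.096640172.
P = 94.8125 / 0.096640172 ≈ 981.09.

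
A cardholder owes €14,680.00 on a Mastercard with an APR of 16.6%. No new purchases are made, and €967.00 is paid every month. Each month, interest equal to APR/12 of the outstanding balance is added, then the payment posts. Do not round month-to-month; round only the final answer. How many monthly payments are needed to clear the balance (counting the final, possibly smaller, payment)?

18 months

Monthly rate r = 16.6%/12 = 1.38333% = 0.0138333.
Recurrence: B ← B·(1+r) − €967.00.
Month 1: interest €203.07; balance after payment €13,916.07.
Month 2: interest €192.51; balance after payment €13,141.58.
Closed form: n = −ln(1 − rB₀/P)/ln(1+r) = −ln(0.79)/ln(1.01383) ≈ 17.158, so the balance reaches zero during payment 18.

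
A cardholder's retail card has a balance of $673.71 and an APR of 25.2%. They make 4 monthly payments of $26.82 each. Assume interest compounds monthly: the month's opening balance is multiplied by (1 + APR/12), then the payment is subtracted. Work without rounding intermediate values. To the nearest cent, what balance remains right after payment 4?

Monthly rate r = 25.2%/12 = 2.1% = 0.021.
Each month: B ← B·(1+r) − $26.82.
Month 1: interest $14.15; balance after payment $661.04.
Month 2: interest $13.88; balance after payment $648.10.
Month 3: interest $13.61; balance after payment $634.89.
Month 4: interest $13.33; balance after payment $621.40.

$621.40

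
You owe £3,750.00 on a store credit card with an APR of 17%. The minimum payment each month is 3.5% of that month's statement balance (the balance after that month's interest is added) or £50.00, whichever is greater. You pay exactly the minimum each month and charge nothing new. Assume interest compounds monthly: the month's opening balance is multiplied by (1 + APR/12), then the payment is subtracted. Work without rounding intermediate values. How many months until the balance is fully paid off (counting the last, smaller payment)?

Monthly rate r = 17%/12 = 1.41667% = 0.0141667.
While 3.5% of the post-interest balance exceeds £50.00, each month B ← (B·(1+r))·(1 − 0.035), i.e. B shrinks by the factor (1+r)·0.965 = 0.97867.
This holds for months 1–46. Entering month 47 the balance is £1,390.97; 3.5% of the post-interest balance is now below £50.00, so the flat £50.00 minimum applies from here.
From month 47 a fixed £50.00 at rate r clears £1,390.97 in 36 more payments. Total: 46 + 36 = 82 months.

82 months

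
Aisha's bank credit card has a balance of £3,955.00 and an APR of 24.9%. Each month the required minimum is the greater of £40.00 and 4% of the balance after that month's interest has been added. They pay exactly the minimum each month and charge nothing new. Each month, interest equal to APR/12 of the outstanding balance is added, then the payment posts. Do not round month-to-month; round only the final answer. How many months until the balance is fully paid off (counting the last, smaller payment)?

Monthly rate r = 24.9%/12 = 2.075% = 0.02075.
While 4% of the post-interest balance exceeds £40.00, each month B ← (B·(1+r))·(1 − 0.04), i.e. B shrinks by the factor (1+r)·0.96 = 0.97992.
This holds for months 1–69. Entering month 70 the balance is £975.66; 4% of the post-interest balance is now below £40.00, so the flat £40.00 minimum applies from here.
From month 70 a fixed £40.00 at rate r clears £975.66 in 35 more payments. Total: 69 + 35 = 104 months.

104 months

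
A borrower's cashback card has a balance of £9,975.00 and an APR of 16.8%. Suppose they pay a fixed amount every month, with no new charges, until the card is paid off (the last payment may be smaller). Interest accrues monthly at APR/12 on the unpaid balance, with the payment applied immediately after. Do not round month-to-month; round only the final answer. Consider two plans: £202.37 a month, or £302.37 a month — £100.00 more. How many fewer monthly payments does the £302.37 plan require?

40 fewer payments

Monthly rate r = 16.8%/12 = 1.4% = 0.014.
At £202.37/mo: n = ⌈−ln(1 − rB₀/P)/ln(1+r)⌉ = 85 payments (last £52.28); total interest = total paid − £9,975.00 = £7,076.36.
At £302.37/mo: 45 payments (last £172.17); total interest £3,501.45.
Payments saved = 85 − 45 = 40.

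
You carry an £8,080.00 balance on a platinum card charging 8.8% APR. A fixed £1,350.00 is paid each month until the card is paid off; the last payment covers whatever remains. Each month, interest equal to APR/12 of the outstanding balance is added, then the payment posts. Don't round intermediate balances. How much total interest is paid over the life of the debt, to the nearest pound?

£214

Monthly rate r = 8.8%/12 = 0.733333% = 0.00733333.
Payoff takes n = ⌈−ln(1 − rB₀/P)/ln(1+r)⌉ = ⌈6.143⌉ = 7 payments; the last is £193.55.
Total paid = 6·£1,350.00 + £193.55 = £8,293.55.
Total interest = total paid − principal = £8,293.55 − £8,080.00 = £213.55.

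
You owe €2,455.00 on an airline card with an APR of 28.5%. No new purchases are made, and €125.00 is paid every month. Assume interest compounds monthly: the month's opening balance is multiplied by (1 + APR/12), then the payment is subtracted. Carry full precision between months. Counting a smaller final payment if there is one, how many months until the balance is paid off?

27 months

Monthly rate r = 28.5%/12 = 2.375% = 0.02375.
Recurrence: B ← B·(1+r) − €125.00.
Month 1: interest €58.31; balance after payment €2,388.31.
Month 2: interest €56.72; balance after payment €2,320.03.
Closed form: n = −ln(1 − rB₀/P)/ln(1+r) = −ln(0.53355)/ln(1.02375) ≈ 26.764, so the balance reaches zero during payment 27.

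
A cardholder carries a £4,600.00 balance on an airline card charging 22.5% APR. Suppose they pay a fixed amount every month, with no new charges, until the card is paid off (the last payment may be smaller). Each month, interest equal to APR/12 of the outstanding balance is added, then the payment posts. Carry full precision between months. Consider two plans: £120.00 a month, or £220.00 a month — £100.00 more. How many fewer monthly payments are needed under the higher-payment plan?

42 fewer payments

Monthly rate r = 22.5%/12 = 1.875% = 0.01875.
At £120.00/mo: n = ⌈−ln(1 − rB₀/P)/ln(1+r)⌉ = 69 payments (last £34.58); total interest = total paid − £4,600.00 = £3,594.58.
At £220.00/mo: 27 payments (last £174.07); total interest £1,294.07.
Payments saved = 69 − 27 = 42.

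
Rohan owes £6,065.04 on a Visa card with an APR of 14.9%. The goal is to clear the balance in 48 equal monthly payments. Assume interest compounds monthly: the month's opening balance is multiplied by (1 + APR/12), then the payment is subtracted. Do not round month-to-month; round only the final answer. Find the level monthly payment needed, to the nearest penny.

£168.49

Monthly rate r = 14.9%/12 = 1.24167% = 0.0124167.
Level-payment amortization: P = B₀·r / (1 − (1+r)^(−n)) = 6065.04·0.0124167 / (1 − 1.01242^(−48)).
Denominator 1 − (1+r)^(−48) = 0.446962894.
P = 75.3076 / 0.446962894 ≈ 168.49.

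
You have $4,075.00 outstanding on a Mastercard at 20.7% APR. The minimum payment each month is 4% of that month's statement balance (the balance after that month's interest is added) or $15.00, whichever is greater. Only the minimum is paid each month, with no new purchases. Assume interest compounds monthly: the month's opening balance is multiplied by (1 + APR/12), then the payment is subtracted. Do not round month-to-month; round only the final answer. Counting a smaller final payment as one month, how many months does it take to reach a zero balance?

134 months

Monthly rate r = 20.7%/12 = 1.725% = 0.01725.
While 4% of the post-interest balance exceeds $15.00, each month B ← (B·(1+r))·(1 − 0.04), i.e. B shrinks by the factor (1+r)·0.96 = 0.97656.
This holds for months 1–102. Entering month 103 the balance is $362.59; 4% of the post-interest balance is now below $15.00, so the flat $15.00 minimum applies from here.
From month 103 a fixed $15.00 at rate r clears $362.59 in 32 more payments. Total: 102 + 32 = 134 months.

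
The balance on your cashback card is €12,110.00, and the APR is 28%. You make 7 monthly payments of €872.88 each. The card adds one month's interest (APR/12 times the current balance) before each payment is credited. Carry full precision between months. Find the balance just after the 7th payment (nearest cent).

Monthly rate r = 28%/12 = 2.33333% = 0.0233333.
Each month: B ← B·(1+r) − €872.88.
Month 1: interest €282.57; balance after payment €11,519.69.
Month 2: interest €268.79; balance after payment €10,915.60.
Month 3: interest €254.70; balance after payment €10,297.42.
Month 4: interest €240.27; balance after payment €9,664.81.
Month 5: interest €225.51; balance after payment €9,017.44.
Month 6: interest €210.41; balance after payment €8,354.97.
Month 7: interest €194.95; balance after payment €7,677.04.

€7,677.04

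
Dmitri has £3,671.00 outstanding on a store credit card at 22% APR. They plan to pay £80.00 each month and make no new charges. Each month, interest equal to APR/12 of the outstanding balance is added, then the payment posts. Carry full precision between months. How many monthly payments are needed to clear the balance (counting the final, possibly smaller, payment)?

102 payments

Monthly rate r = 22%/12 = 1.83333% = 0.0183333.
Recurrence: B ← B·(1+r) − £80.00.
Month 1: interest £67.30; balance after payment £3,658.30.
Month 2: interest £67.07; balance after payment £3,645.37.
Closed form: n = −ln(1 − rB₀/P)/ln(1+r) = −ln(0.15873)/ln(1.01833) ≈ 101.311, so the balance reaches zero during payment 102.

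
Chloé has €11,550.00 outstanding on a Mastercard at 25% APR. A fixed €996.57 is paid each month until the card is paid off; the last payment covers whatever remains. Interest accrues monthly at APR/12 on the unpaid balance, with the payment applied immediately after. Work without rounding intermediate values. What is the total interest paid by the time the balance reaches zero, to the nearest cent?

€1,809.04

Monthly rate r = 25%/12 = 2.08333% = 0.0208333.
Payoff takes n = ⌈−ln(1 − rB₀/P)/ln(1+r)⌉ = ⌈13.403⌉ = 14 payments; the last is €403.63.
Total paid = 13·€996.57 + €403.63 = €13,359.04.
Total interest = total paid − principal = €13,359.04 − €11,550.00 = €1,809.04.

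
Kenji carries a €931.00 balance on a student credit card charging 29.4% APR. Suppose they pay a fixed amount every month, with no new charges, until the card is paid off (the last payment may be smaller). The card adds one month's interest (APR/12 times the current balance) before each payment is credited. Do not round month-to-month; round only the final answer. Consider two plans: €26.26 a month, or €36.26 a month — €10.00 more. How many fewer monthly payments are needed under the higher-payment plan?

43 fewer payments

Monthly rate r = 29.4%/12 = 2.45% = 0.0245.
At €26.26/mo: n = ⌈−ln(1 − rB₀/P)/ln(1+r)⌉ = 84 payments (last €22.32); total interest = total paid − €931.00 = €1,270.90.
At €36.26/mo: 41 payments (last €35.23); total interest €554.63.
Payments saved = 84 − 41 = 43.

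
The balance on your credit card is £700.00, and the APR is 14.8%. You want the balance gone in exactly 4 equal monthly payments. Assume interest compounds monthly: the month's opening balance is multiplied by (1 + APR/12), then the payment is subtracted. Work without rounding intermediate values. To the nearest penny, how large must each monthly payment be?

Monthly rate r = 14.8%/12 = 1.23333% = 0.0123333.
Level-payment amortization: P = B₀·r / (1 − (1+r)^(−n)) = 700.00·0.0123333 / (1 − 1.01233^(−4)).
Denominator 1 − (1+r)^(−4) = 0.0478489488.
P = 8.63333 / 0.0478489488 ≈ 180.43.

£180.43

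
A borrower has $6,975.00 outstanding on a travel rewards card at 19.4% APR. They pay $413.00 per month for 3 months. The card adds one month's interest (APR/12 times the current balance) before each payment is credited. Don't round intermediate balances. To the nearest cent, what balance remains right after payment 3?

Monthly rate r = 19.4%/12 = 1.61667% = 0.0161667.
Each month: B ← B·(1+r) − $413.00.
Month 1: interest $112.76; balance after payment $6,674.76.
Month 2: interest $107.91; balance after payment $6,369.67.
Month 3: interest $102.98; balance after payment $6,059.65.

$6,059.65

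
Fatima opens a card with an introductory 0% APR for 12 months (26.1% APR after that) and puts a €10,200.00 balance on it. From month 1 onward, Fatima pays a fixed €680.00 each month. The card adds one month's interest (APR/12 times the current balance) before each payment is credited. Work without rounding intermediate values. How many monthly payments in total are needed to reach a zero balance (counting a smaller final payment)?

Promo months 1–12 at r₀ = 0%/12 = 0; months 13+ at r₁ = 26.1%/12 = 0.02175.
After month 12 (no interest yet): B = €10,200.00 − 12·€680.00 = €2,040.00.
Then at r₁ with €680.00/mo: n₂ = −ln(1 − r₁·B/P)/ln(1+r₁) ≈ 3.14 → 4 more payments.

16 months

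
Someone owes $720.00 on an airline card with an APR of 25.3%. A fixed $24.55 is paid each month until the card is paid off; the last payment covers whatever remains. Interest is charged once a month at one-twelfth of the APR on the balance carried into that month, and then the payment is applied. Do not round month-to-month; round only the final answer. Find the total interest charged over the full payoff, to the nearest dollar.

$413

Monthly rate r = 25.3%/12 = 2.10833% = 0.0210833.
Payoff takes n = ⌈−ln(1 − rB₀/P)/ln(1+r)⌉ = ⌈46.165⌉ = 47 payments; the last is $4.09.
Total paid = 46·$24.55 + $4.09 = $1,133.39.
Total interest = total paid − principal = $1,133.39 − $720.00 = $413.39.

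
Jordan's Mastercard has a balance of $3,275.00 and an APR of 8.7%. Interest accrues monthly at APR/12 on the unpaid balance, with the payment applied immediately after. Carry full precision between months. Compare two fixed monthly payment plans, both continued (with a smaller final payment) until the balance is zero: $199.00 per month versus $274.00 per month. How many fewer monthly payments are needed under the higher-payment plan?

5 fewer payments

Monthly rate r = 8.7%/12 = 0.725% = 0.00725.
At $199.00/mo: n = ⌈−ln(1 − rB₀/P)/ln(1+r)⌉ = 18 payments (last $117.26); total interest = total paid − $3,275.00 = $225.26.
At $274.00/mo: 13 payments (last $150.32); total interest $163.32.
Payments saved = 18 − 13 = 5.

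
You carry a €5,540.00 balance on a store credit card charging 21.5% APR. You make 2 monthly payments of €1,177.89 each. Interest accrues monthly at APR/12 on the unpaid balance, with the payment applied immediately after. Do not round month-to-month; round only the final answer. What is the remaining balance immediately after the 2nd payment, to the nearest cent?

Monthly rate r = 21.5%/12 = 1.79167% = 0.0179167.
Each month: B ← B·(1+r) − €1,177.89.
Month 1: interest €99.26; balance after payment €4,461.37.
Month 2: interest €79.93; balance after payment €3,363.41.

€3,363.41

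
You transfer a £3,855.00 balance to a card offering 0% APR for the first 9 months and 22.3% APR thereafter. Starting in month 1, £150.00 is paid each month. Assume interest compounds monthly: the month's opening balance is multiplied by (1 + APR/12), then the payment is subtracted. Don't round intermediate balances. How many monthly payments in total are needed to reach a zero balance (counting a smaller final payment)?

30 months

Promo months 1–9 at r₀ = 0%/12 = 0; months 10+ at r₁ = 22.3%/12 = 0.0185833.
After month 9 (no interest yet): B = £3,855.00 − 9·£150.00 = £2,505.00.
Then at r₁ with £150.00/mo: n₂ = −ln(1 − r₁·B/P)/ln(1+r₁) ≈ 20.18 → 21 more payments.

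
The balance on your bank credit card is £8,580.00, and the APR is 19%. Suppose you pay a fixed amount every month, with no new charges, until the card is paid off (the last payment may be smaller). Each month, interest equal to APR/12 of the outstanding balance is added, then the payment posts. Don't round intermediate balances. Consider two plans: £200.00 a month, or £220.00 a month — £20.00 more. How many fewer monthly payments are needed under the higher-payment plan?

Monthly rate r = 19%/12 = 1.58333% = 0.0158333.
At £200.00/mo: n = ⌈−ln(1 − rB₀/P)/ln(1+r)⌉ = 73 payments (last £77.07); total interest = total paid − £8,580.00 = £5,897.07.
At £220.00/mo: 62 payments (last £38.90); total interest £4,878.90.
Payments saved = 73 − 62 = 11.

11 fewer payments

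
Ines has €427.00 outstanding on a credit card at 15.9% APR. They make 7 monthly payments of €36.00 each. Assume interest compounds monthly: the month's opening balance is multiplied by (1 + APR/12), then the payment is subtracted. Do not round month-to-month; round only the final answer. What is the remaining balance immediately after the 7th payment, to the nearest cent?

Monthly rate r = 15.9%/12 = 1.325% = 0.01325.
Each month: B ← B·(1+r) − €36.00.
Month 1: interest €5.66; balance after payment €396.66.
Month 2: interest €5.26; balance after payment €365.91.
Month 3: interest €4.85; balance after payment €334.76.
Month 4: interest €4.44; balance after payment €303.20.
Month 5: interest €4.02; balance after payment €271.21.
Month 6: interest €3.59; balance after payment €238.81.
Month 7: interest €3.16; balance after payment €205.97.

€205.97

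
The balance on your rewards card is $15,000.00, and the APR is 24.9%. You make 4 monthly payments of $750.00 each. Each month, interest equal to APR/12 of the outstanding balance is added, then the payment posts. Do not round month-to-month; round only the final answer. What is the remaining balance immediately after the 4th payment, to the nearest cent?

Monthly rate r = 24.9%/12 = 2.075% = 0.02075.
Each month: B ← B·(1+r) − $750.00.
Month 1: interest $311.25; balance after payment $14,561.25.
Month 2: interest $302.15; balance after payment $14,113.40.
Month 3: interest $292.85; balance after payment $13,656.25.
Month 4: interest $283.37; balance after payment $13,189.62.

$13,189.62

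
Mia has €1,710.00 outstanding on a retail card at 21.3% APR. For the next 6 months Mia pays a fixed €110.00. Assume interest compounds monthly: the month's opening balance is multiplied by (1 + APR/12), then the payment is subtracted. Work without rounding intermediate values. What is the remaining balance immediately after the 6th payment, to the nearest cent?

€1,210.40

Monthly rate r = 21.3%/12 = 1.775% = 0.01775.
Each month: B ← B·(1+r) − €110.00.
Month 1: interest €30.35; balance after payment €1,630.35.
Month 2: interest €28.94; balance after payment €1,549.29.
Month 3: interest €27.50; balance after payment €1,466.79.
Month 4: interest €26.04; balance after payment €1,382.83.
Month 5: interest €24.55; balance after payment €1,297.37.
Month 6: interest €23.03; balance after payment €1,210.40.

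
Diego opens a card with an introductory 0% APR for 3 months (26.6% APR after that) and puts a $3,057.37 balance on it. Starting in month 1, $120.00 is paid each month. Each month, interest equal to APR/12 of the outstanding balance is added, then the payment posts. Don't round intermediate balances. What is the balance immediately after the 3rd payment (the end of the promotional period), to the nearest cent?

Promo months 1–3 at r₀ = 0%/12 = 0; months 4+ at r₁ = 26.6%/12 = 0.0221667.
After month 3 (no interest yet): B = $3,057.37 − 3·$120.00 = $2,697.37.

$2,697.37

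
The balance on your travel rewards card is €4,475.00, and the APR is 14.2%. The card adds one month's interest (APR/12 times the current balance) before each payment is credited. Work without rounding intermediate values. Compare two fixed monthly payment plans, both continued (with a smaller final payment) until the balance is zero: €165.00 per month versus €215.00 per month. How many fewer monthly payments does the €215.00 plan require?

8 fewer payments

Monthly rate r = 14.2%/12 = 1.18333% = 0.0118333.
At €165.00/mo: n = ⌈−ln(1 − rB₀/P)/ln(1+r)⌉ = 33 payments (last €148.67); total interest = total paid − €4,475.00 = €953.67.
At €215.00/mo: 25 payments (last €7.83); total interest €692.83.
Payments saved = 33 − 25 = 8.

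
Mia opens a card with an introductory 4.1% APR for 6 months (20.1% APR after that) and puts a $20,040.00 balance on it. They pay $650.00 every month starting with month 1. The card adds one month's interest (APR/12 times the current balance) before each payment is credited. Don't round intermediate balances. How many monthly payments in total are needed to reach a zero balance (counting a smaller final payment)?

Promo months 1–6 at r₀ = 4.1%/12 = 0.00341667; months 7+ at r₁ = 20.1%/12 = 0.01675.
After month 6: iterate B ← B·(1+r₀) − $650.00 for 6 months → $16,520.88.
Then at r₁ with $650.00/mo: n₂ = −ln(1 − r₁·B/P)/ln(1+r₁) ≈ 33.39 → 34 more payments.

40 payments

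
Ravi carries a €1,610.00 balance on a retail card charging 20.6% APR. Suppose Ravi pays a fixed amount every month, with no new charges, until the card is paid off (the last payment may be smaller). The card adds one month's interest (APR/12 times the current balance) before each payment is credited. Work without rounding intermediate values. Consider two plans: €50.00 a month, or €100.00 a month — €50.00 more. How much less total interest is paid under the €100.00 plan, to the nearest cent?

Monthly rate r = 20.6%/12 = 1.71667% = 0.0171667.
At €50.00/mo: n = ⌈−ln(1 − rB₀/P)/ln(1+r)⌉ = 48 payments (last €13.86); total interest = total paid − €1,610.00 = €753.86.
At €100.00/mo: 20 payments (last €0.56); total interest €290.56.
Interest saved = €753.86 − €290.56 = €463.30.

€463.30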